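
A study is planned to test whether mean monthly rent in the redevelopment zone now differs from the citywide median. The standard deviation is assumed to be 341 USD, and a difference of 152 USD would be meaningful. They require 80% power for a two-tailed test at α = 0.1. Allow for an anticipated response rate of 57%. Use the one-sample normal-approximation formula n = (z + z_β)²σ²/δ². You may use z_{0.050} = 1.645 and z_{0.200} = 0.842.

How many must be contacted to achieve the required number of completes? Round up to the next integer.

n = (z_{α/2} + z_β)² · σ² / δ²
  = (1.645 + 0.842)² · 341² / 152²
  = 6.1852 · 116281 / 23104
  = 31.13
Adjust for 57% response: 31.13 / 0.57 = 54.61.
Round up → n = 55.

n = 55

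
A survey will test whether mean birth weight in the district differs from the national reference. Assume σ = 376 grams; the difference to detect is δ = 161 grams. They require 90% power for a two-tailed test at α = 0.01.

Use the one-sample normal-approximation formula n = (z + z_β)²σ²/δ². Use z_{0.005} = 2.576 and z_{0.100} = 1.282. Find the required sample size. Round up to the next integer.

n = (z_{α/2} + z_β)² · σ² / δ²
  = (2.576 + 1.282)² · 376² / 161²
  = 14.8842 · 141376 / 25921
  = 81.18
Round up → n = 82.

n = 82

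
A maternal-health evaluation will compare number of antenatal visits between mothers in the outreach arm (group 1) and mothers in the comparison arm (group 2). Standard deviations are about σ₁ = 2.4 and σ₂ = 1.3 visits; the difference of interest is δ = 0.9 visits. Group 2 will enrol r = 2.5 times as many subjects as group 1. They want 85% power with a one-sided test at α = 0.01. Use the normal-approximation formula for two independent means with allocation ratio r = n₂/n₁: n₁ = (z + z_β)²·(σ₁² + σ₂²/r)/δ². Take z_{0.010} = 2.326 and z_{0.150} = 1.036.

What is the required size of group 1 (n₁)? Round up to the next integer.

n₁ = 90

n₁ = (z_α + z_β)² · (σ₁² + σ₂²/r) / δ²
   = (2.326 + 1.036)² · (2.4² + 1.3²/2.5) / 0.9²
   = 11.3030 · (5.76 + 0.676) / 0.81
   = 11.3030 · 6.436 / 0.81
   = 89.81
Round up → n₁ = 90; n₂ = r·n₁ = 2.5 × 90 = 225.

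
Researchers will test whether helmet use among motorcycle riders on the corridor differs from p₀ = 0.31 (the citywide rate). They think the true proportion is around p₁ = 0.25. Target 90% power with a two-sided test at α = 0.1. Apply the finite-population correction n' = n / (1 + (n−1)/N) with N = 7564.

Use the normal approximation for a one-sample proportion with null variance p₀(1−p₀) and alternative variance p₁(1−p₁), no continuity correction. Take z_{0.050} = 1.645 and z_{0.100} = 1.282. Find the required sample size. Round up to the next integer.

n = [z_{α/2}·√(p₀q₀) + z_β·√(p₁q₁)]² / (p₁ − p₀)²
  = [1.645·√(0.31·0.69) + 1.282·√(0.25·0.75)]² / (-0.06)²
  = [1.645·0.4625 + 1.282·0.4330]² / 0.0036
  = [1.3159]² / 0.0036
  = 481.02
Finite-population correction (N = 7564): 481.02 / (1 + (481.02 − 1)/7564) = 452.31.
Round up → n = 453.

n = 453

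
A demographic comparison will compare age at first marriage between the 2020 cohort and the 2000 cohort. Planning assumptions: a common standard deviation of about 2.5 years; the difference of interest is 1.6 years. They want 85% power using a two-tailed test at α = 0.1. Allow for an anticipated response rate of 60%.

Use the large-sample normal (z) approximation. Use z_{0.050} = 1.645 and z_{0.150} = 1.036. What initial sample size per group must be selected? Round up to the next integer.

n = (z_{α/2} + z_β)² · (σ₁² + σ₂²) / δ²
  = (1.645 + 1.036)² · (2·2.5² = 12.5) / 1.6²
  = 7.1878 · 12.5 / 2.56
  = 35.10
Adjust for 60% response: 35.10 / 0.60 = 58.49.
Round up → n = 59 per group.

n = 59 per group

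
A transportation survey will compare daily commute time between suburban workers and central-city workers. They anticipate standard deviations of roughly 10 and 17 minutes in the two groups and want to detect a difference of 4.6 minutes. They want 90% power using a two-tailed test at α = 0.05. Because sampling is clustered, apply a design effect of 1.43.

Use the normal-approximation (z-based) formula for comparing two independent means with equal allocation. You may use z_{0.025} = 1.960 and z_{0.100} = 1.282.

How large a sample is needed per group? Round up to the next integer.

n = (z_{α/2} + z_β)² · (σ₁² + σ₂²) / δ²
  = (1.960 + 1.282)² · (10² + 17² = 389) / 4.6²
  = 10.5106 · 389 / 21.16
  = 193.22
Design effect: 1.43 × 193.22 = 276.31.
Round up → n = 277 per group.

n = 277 per group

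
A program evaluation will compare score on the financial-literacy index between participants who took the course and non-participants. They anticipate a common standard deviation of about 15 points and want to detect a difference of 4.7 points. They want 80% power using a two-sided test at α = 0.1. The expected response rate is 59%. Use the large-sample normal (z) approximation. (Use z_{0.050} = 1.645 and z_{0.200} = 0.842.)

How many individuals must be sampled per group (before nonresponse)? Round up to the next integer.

n = (z_{α/2} + z_β)² · (σ₁² + σ₂²) / δ²
  = (1.645 + 0.842)² · (2·15² = 450) / 4.7²
  = 6.1852 · 450 / 22.09
  = 126.00
Adjust for 59% response: 126.00 / 0.59 = 213.56.
Round up → n = 214 per group.

n = 214 per group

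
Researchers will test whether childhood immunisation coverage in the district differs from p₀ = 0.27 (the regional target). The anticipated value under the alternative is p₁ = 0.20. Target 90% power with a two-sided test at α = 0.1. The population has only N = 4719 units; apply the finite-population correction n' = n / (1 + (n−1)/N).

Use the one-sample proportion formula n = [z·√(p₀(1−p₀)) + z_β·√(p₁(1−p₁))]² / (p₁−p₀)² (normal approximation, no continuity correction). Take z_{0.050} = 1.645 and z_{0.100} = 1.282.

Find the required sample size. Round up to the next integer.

n = [z_{α/2}·√(p₀q₀) + z_β·√(p₁q₁)]² / (p₁ − p₀)²
  = [1.645·√(0.27·0.73) + 1.282·√(0.20·0.80)]² / (-0.07)²
  = [1.645·0.4440 + 1.282·0.4000]² / 0.0049
  = [1.2431]² / 0.0049
  = 315.37
Finite-population correction (N = 4719): 315.37 / (1 + (315.37 − 1)/4719) = 295.68.
Round up → n = 296.

n = 296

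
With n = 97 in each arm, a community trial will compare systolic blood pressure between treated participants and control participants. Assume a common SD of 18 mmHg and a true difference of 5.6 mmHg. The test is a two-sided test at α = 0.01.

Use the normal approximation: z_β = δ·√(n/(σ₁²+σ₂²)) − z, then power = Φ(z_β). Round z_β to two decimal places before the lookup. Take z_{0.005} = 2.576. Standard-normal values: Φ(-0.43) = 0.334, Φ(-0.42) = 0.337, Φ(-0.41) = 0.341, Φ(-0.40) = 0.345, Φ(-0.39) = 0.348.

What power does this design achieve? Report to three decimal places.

Power ≈ 0.341

z_β = δ·√(n/(σ₁²+σ₂²)) − z_{α/2}
    = 5.6 · √(97/648) − 2.576
    = 5.6 · 0.38690 − 2.576
    = 2.1666 − 2.576 = -0.4094 → -0.41
Power = Φ(-0.41) = 0.341.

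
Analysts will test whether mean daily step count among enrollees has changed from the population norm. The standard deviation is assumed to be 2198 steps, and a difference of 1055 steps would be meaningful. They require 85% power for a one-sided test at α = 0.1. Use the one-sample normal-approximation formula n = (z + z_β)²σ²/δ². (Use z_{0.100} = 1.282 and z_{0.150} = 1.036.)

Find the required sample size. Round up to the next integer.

n = (z_α + z_β)² · σ² / δ²
  = (1.282 + 1.036)² · 2198² / 1055²
  = 5.3731 · 4831204 / 1113025
  = 23.32
Round up → n = 24.

n = 24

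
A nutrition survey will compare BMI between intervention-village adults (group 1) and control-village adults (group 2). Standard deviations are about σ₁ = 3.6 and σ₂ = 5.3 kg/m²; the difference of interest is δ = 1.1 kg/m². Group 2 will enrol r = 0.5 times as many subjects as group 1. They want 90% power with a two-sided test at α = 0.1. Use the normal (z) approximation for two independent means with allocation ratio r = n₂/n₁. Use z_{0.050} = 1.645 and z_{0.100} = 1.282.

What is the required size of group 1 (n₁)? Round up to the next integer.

n₁ = 490

n₁ = (z_{α/2} + z_β)² · (σ₁² + σ₂²/r) / δ²
   = (1.645 + 1.282)² · (3.6² + 5.3²/0.5) / 1.1²
   = 8.5673 · (12.96 + 56.18) / 1.21
   = 8.5673 · 69.14 / 1.21
   = 489.54
Round up → n₁ = 490; n₂ = r·n₁ = 0.5 × 490 = 245.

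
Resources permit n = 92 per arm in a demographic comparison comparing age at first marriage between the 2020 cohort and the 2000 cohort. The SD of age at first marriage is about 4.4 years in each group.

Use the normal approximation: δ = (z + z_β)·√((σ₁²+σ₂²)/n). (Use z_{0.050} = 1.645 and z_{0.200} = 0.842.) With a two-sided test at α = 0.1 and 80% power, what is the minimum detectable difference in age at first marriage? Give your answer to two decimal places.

δ = (z_{α/2} + z_β) · √((σ₁²+σ₂²)/n)
  = (1.645 + 0.842) · √(38.72/92)
  = 2.487 · √0.42087
  = 2.487 · 0.6487
  = 1.6134

Minimum detectable difference ≈ 1.61 years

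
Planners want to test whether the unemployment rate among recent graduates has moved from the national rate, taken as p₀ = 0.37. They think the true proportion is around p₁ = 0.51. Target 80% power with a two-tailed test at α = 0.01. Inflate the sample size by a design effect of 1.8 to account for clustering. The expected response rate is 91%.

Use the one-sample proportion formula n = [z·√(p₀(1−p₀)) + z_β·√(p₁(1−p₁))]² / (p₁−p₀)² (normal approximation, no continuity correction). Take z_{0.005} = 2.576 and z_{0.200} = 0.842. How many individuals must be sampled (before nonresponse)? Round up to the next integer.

n = 280

n = [z_{α/2}·√(p₀q₀) + z_β·√(p₁q₁)]² / (p₁ − p₀)²
  = [2.576·√(0.37·0.63) + 0.842·√(0.51·0.49)]² / (0.14)²
  = [2.576·0.4828 + 0.842·0.4999]² / 0.0196
  = [1.6646]² / 0.0196
  = 141.38
Design effect: 1.8 × 141.38 = 254.48.
Adjust for 91% response: 254.48 / 0.91 = 279.64.
Round up → n = 280.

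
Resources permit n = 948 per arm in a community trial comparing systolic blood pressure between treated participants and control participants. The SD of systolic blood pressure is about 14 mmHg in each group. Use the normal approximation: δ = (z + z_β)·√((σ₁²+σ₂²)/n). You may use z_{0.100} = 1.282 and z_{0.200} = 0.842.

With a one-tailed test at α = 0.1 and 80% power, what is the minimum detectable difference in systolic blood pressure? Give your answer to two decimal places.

δ = (z_α + z_β) · √((σ₁²+σ₂²)/n)
  = (1.282 + 0.842) · √(392/948)
  = 2.124 · √0.4135
  = 2.124 · 0.6430
  = 1.3658

Minimum detectable difference ≈ 1.37 mmHg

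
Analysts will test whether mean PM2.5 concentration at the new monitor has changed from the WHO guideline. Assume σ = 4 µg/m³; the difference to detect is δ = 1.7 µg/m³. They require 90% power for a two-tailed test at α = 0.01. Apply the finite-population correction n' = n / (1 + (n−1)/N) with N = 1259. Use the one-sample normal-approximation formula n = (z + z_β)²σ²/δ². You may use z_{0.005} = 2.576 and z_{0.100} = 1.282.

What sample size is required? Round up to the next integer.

n = (z_{α/2} + z_β)² · σ² / δ²
  = (2.576 + 1.282)² · 4² / 1.7²
  = 14.8842 · 16 / 2.89
  = 82.40
Finite-population correction (N = 1259): 82.40 / (1 + (82.40 − 1)/1259) = 77.40.
Round up → n = 78.

n = 78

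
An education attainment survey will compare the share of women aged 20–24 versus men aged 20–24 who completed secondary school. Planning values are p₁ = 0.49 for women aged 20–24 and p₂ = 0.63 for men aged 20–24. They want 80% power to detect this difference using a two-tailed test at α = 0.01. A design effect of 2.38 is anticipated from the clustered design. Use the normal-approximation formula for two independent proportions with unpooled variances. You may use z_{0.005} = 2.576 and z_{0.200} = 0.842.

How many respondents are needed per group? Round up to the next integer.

n = 686 per group

n = (z_{α/2} + z_β)² · [p₁(1−p₁) + p₂(1−p₂)] / (p₁ − p₂)²
  = (2.576 + 0.842)² · (0.49·0.51 + 0.63·0.37) / (-0.14)²
  = (3.418)² · (0.2499 + 0.2331) / 0.0196
  = 11.6827 · 0.4830 / 0.0196
  = 287.90
Design effect: 2.38 × 287.90 = 685.19.
Round up → n = 686 per group.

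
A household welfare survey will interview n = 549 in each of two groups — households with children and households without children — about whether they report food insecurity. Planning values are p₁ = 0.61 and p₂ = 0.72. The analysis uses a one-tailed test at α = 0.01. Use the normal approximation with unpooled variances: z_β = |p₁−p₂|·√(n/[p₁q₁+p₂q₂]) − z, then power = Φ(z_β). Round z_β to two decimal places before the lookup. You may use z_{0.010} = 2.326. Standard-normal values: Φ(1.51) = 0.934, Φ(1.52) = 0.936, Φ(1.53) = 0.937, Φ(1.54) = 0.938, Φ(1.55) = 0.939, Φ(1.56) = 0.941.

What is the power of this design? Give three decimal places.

z_β = |p₁−p₂|·√(n/[p₁q₁+p₂q₂]) − z_α
    = 0.11 · √(549/0.4395) − 2.326
    = 0.11 · 35.3433 − 2.326
    = 3.8878 − 2.326 = 1.5618 → 1.56
Power = Φ(1.56) = 0.941.

Power ≈ 0.941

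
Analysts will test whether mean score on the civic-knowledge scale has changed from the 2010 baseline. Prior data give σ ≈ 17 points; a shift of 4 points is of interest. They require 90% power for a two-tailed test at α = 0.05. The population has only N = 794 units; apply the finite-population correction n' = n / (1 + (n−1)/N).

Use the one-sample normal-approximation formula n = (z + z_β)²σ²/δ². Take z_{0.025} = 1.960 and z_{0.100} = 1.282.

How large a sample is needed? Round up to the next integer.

n = 154

n = (z_{α/2} + z_β)² · σ² / δ²
  = (1.960 + 1.282)² · 17² / 4²
  = 10.5106 · 289 / 16
  = 189.85
Finite-population correction (N = 794): 189.85 / (1 + (189.85 − 1)/794) = 153.37.
Round up → n = 154.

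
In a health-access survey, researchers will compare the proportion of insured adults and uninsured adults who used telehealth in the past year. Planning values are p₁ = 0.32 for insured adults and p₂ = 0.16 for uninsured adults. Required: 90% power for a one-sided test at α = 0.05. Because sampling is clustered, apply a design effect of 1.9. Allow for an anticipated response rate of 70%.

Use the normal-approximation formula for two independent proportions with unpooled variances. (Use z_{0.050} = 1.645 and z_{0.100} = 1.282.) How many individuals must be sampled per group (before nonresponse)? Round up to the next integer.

n = 320 per group

n = (z_α + z_β)² · [p₁(1−p₁) + p₂(1−p₂)] / (p₁ − p₂)²
  = (1.645 + 1.282)² · (0.32·0.68 + 0.16·0.84) / (0.16)²
  = (2.927)² · (0.2176 + 0.1344) / 0.0256
  = 8.5673 · 0.3520 / 0.0256
  = 117.80
Design effect: 1.9 × 117.80 = 223.82.
Adjust for 70% response: 223.82 / 0.70 = 319.74.
Round up → n = 320 per group.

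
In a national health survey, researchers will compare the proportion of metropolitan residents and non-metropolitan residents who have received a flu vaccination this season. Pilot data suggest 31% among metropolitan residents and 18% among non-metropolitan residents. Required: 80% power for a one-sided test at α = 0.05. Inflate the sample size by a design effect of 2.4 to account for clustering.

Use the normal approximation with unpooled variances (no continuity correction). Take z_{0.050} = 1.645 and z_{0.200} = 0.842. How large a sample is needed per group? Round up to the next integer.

n = 318 per group

n = (z_α + z_β)² · [p₁(1−p₁) + p₂(1−p₂)] / (p₁ − p₂)²
  = (1.645 + 0.842)² · (0.31·0.69 + 0.18·0.82) / (0.13)²
  = (2.487)² · (0.2139 + 0.1476) / 0.0169
  = 6.1852 · 0.3615 / 0.0169
  = 132.30
Design effect: 2.4 × 132.30 = 317.53.
Round up → n = 318 per group.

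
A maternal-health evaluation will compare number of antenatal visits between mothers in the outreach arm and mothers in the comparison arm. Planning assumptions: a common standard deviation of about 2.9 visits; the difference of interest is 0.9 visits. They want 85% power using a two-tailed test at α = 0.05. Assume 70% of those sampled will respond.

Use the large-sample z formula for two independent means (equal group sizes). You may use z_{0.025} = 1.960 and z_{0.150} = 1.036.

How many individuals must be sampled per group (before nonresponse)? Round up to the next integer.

n = 267 per group

n = (z_{α/2} + z_β)² · (σ₁² + σ₂²) / δ²
  = (1.960 + 1.036)² · (2·2.9² = 16.82) / 0.9²
  = 8.9760 · 16.82 / 0.81
  = 186.39
Adjust for 70% response: 186.39 / 0.70 = 266.27.
Round up → n = 267 per group.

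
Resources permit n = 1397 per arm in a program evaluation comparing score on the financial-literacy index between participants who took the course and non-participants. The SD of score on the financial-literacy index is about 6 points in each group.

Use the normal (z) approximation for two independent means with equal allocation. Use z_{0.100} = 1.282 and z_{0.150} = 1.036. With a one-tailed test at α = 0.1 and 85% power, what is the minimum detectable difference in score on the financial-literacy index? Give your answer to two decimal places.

δ = (z_α + z_β) · √((σ₁²+σ₂²)/n)
  = (1.282 + 1.036) · √(72/1397)
  = 2.318 · √0.05154
  = 2.318 · 0.2270
  = 0.5262

Minimum detectable difference ≈ 0.53 points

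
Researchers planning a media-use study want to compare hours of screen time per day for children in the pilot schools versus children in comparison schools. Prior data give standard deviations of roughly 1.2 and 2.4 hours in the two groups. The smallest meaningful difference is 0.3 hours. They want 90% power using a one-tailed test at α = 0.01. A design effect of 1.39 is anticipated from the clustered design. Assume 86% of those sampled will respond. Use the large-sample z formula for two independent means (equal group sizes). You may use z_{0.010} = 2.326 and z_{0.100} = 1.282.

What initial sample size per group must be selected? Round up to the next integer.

n = 1684 per group

n = (z_α + z_β)² · (σ₁² + σ₂²) / δ²
  = (2.326 + 1.282)² · (1.2² + 2.4² = 7.2) / 0.3²
  = 13.0177 · 7.2 / 0.09
  = 1041.41
Design effect: 1.39 × 1041.41 = 1447.56.
Adjust for 86% response: 1447.56 / 0.86 = 1683.21.
Round up → n = 1684 per group.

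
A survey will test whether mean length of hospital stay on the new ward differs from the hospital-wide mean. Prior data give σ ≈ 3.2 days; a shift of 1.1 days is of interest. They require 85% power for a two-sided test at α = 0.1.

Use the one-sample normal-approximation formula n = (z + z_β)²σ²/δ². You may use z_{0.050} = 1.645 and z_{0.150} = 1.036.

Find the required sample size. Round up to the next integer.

n = (z_{α/2} + z_β)² · σ² / δ²
  = (1.645 + 1.036)² · 3.2² / 1.1²
  = 7.1878 · 10.24 / 1.21
  = 60.83
Round up → n = 61.

n = 61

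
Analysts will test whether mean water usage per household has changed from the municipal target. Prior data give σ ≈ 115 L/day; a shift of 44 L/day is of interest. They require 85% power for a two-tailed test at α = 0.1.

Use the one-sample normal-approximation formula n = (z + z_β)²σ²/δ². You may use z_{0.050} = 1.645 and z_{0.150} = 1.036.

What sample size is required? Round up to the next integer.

n = 50

n = (z_{α/2} + z_β)² · σ² / δ²
  = (1.645 + 1.036)² · 115² / 44²
  = 7.1878 · 13225 / 1936
  = 49.10
Round up → n = 50.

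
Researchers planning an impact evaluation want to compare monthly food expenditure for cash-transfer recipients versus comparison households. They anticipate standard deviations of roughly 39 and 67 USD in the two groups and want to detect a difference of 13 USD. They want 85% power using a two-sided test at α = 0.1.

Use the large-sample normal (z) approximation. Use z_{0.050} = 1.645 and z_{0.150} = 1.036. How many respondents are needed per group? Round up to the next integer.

n = (z_{α/2} + z_β)² · (σ₁² + σ₂²) / δ²
  = (1.645 + 1.036)² · (39² + 67² = 6010) / 13²
  = 7.1878 · 6010 / 169
  = 255.61
Round up → n = 256 per group.

n = 256 per group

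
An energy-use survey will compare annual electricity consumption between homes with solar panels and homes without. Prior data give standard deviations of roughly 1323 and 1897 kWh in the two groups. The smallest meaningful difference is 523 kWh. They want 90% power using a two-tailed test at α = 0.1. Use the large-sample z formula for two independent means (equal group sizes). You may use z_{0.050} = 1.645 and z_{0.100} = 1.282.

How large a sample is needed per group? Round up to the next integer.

n = 168 per group

n = (z_{α/2} + z_β)² · (σ₁² + σ₂²) / δ²
  = (1.645 + 1.282)² · (1323² + 1897² = 5348938) / 523²
  = 8.5673 · 5348938 / 273529
  = 167.54
Round up → n = 168 per group.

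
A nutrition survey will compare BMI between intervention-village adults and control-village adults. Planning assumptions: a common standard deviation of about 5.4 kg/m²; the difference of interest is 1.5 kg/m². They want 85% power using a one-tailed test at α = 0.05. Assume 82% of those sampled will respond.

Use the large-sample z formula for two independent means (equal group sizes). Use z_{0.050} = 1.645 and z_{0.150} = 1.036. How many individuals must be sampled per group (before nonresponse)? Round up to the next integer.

n = 228 per group

n = (z_α + z_β)² · (σ₁² + σ₂²) / δ²
  = (1.645 + 1.036)² · (2·5.4² = 58.32) / 1.5²
  = 7.1878 · 58.32 / 2.25
  = 186.31
Adjust for 82% response: 186.31 / 0.82 = 227.20.
Round up → n = 228 per group.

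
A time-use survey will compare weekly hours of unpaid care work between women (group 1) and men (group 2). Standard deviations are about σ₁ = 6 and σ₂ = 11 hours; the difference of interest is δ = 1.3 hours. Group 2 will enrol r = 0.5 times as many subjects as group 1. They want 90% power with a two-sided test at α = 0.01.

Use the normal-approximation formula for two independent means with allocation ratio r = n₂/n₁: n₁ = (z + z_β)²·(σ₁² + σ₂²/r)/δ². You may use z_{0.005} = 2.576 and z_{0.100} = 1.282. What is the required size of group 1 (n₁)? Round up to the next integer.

n₁ = 2449

n₁ = (z_{α/2} + z_β)² · (σ₁² + σ₂²/r) / δ²
   = (2.576 + 1.282)² · (6² + 11²/0.5) / 1.3²
   = 14.8842 · (36 + 242) / 1.69
   = 14.8842 · 278 / 1.69
   = 2448.40
Round up → n₁ = 2449; n₂ = r·n₁ = 0.5 × 2449 = 1225.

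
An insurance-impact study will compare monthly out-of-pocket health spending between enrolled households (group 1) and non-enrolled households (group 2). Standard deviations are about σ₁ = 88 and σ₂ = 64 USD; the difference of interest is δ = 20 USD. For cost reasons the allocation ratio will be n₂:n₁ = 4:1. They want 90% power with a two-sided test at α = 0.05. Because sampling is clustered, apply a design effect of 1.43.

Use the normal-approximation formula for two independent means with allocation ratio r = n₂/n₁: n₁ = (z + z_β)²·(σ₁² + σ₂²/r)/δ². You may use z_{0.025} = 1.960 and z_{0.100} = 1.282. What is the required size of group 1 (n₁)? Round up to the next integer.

n₁ = 330

n₁ = (z_{α/2} + z_β)² · (σ₁² + σ₂²/r) / δ²
   = (1.960 + 1.282)² · (88² + 64²/4) / 20²
   = 10.5106 · (7744 + 1024) / 400
   = 10.5106 · 8768 / 400
   = 230.39
Design effect: 1.43 × 230.39 = 329.46.
Round up → n₁ = 330; n₂ = r·n₁ = 4 × 330 = 1320.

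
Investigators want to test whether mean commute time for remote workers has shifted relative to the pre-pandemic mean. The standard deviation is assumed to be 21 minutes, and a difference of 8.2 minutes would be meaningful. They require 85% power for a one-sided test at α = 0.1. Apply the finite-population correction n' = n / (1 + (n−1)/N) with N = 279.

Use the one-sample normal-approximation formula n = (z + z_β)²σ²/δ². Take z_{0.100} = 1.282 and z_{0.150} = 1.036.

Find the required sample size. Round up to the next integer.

n = (z_α + z_β)² · σ² / δ²
  = (1.282 + 1.036)² · 21² / 8.2²
  = 5.3731 · 441 / 67.24
  = 35.24
Finite-population correction (N = 279): 35.24 / (1 + (35.24 − 1)/279) = 31.39.
Round up → n = 32.

n = 32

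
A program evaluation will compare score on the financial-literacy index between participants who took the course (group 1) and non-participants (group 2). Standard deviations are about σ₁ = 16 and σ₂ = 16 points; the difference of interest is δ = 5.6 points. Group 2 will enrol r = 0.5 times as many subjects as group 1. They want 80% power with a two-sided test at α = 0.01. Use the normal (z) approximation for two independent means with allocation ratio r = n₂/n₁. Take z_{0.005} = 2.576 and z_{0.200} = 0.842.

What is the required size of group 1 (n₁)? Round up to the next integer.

n₁ = 287

n₁ = (z_{α/2} + z_β)² · (σ₁² + σ₂²/r) / δ²
   = (2.576 + 0.842)² · (16² + 16²/0.5) / 5.6²
   = 11.6827 · (256 + 512) / 31.36
   = 11.6827 · 768 / 31.36
   = 286.11
Round up → n₁ = 287; n₂ = r·n₁ = 0.5 × 287 = 144.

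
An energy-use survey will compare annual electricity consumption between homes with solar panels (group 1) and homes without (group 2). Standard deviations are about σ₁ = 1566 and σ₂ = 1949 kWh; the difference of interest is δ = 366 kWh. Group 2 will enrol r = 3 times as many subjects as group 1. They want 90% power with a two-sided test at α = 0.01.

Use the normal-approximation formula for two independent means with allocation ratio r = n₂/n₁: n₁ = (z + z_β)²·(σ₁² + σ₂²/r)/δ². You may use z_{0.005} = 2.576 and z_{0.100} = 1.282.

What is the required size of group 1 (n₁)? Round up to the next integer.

n₁ = 414

n₁ = (z_{α/2} + z_β)² · (σ₁² + σ₂²/r) / δ²
   = (2.576 + 1.282)² · (1566² + 1949²/3) / 366²
   = 14.8842 · (2452356 + 1266200.3) / 133956
   = 14.8842 · 3718556.3 / 133956
   = 413.18
Round up → n₁ = 414; n₂ = r·n₁ = 3 × 414 = 1242.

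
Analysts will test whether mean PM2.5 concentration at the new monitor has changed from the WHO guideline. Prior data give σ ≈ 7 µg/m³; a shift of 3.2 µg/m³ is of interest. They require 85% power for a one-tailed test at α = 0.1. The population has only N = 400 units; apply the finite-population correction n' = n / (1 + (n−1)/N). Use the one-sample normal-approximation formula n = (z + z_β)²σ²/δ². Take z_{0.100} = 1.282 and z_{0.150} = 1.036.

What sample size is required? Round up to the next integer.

n = (z_α + z_β)² · σ² / δ²
  = (1.282 + 1.036)² · 7² / 3.2²
  = 5.3731 · 49 / 10.24
  = 25.71
Finite-population correction (N = 400): 25.71 / (1 + (25.71 − 1)/400) = 24.22.
Round up → n = 25.

n = 25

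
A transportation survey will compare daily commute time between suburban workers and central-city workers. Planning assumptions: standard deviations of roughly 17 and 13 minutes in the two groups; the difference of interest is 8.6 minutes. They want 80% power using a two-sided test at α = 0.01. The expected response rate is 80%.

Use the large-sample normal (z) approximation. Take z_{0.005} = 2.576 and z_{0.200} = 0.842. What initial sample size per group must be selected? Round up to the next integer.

n = 91 per group

n = (z_{α/2} + z_β)² · (σ₁² + σ₂²) / δ²
  = (2.576 + 0.842)² · (17² + 13² = 458) / 8.6²
  = 11.6827 · 458 / 73.96
  = 72.35
Adjust for 80% response: 72.35 / 0.80 = 90.43.
Round up → n = 91 per group.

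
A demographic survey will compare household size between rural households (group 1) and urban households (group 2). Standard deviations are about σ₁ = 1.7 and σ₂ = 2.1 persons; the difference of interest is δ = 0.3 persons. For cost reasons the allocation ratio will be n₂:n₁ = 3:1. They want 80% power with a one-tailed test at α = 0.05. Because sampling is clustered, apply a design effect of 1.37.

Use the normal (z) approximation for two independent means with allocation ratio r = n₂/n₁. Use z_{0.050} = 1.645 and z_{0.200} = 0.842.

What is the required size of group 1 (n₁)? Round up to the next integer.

n₁ = (z_α + z_β)² · (σ₁² + σ₂²/r) / δ²
   = (1.645 + 0.842)² · (1.7² + 2.1²/3) / 0.3²
   = 6.1852 · (2.89 + 1.47) / 0.09
   = 6.1852 · 4.36 / 0.09
   = 299.64
Design effect: 1.37 × 299.64 = 410.50.
Round up → n₁ = 411; n₂ = r·n₁ = 3 × 411 = 1233.

n₁ = 411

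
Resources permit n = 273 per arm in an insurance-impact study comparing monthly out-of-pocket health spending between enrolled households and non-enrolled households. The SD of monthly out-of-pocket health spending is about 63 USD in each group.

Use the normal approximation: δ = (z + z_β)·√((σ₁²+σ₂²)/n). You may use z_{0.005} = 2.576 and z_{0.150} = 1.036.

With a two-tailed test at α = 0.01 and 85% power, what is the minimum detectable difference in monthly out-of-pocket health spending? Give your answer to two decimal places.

Minimum detectable difference ≈ 19.48 USD

δ = (z_{α/2} + z_β) · √((σ₁²+σ₂²)/n)
  = (2.576 + 1.036) · √(7938/273)
  = 3.612 · √29.0769
  = 3.612 · 5.3923
  = 19.4770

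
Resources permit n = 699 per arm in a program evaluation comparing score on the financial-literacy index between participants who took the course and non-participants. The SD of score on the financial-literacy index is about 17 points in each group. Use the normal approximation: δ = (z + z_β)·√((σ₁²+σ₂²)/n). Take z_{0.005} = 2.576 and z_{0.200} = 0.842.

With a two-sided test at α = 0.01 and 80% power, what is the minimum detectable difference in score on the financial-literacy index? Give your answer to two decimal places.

δ = (z_{α/2} + z_β) · √((σ₁²+σ₂²)/n)
  = (2.576 + 0.842) · √(578/699)
  = 3.418 · √0.8269
  = 3.418 · 0.9093
  = 3.1081

Minimum detectable difference ≈ 3.11 points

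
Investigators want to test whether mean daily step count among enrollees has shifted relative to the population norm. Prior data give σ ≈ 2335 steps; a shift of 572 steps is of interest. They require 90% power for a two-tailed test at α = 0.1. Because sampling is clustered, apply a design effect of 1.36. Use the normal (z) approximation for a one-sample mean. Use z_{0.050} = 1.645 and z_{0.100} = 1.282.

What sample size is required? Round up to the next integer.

n = 195

n = (z_{α/2} + z_β)² · σ² / δ²
  = (1.645 + 1.282)² · 2335² / 572²
  = 8.5673 · 5452225 / 327184
  = 142.77
Design effect: 1.36 × 142.77 = 194.16.
Round up → n = 195.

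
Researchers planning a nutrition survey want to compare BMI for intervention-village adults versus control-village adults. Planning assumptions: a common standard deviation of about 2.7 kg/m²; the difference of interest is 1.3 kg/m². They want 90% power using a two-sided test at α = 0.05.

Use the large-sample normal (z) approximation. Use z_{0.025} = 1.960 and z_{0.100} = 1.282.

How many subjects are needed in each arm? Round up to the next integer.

n = (z_{α/2} + z_β)² · (σ₁² + σ₂²) / δ²
  = (1.960 + 1.282)² · (2·2.7² = 14.58) / 1.3²
  = 10.5106 · 14.58 / 1.69
  = 90.68
Round up → n = 91 per group.

n = 91 per group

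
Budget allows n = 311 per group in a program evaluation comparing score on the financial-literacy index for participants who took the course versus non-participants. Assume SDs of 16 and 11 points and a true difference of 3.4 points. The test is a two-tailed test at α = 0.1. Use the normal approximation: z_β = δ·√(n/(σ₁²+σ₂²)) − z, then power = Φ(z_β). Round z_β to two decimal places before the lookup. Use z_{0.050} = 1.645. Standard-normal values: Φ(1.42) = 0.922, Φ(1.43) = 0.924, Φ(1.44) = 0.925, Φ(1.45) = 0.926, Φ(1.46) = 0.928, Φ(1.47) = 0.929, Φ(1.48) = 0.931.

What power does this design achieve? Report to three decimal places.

z_β = δ·√(n/(σ₁²+σ₂²)) − z_{α/2}
    = 3.4 · √(311/377) − 1.645
    = 3.4 · 0.90826 − 1.645
    = 3.0881 − 1.645 = 1.4431 → 1.44
Power = Φ(1.44) = 0.925.

Power ≈ 0.925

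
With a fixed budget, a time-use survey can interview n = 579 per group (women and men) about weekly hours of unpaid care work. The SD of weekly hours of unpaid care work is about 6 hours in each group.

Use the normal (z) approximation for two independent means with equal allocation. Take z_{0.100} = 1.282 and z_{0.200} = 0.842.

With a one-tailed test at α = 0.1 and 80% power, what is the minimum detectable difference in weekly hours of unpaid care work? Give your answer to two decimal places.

Minimum detectable difference ≈ 0.75 hours

δ = (z_α + z_β) · √((σ₁²+σ₂²)/n)
  = (1.282 + 0.842) · √(72/579)
  = 2.124 · √0.12435
  = 2.124 · 0.3526
  = 0.7490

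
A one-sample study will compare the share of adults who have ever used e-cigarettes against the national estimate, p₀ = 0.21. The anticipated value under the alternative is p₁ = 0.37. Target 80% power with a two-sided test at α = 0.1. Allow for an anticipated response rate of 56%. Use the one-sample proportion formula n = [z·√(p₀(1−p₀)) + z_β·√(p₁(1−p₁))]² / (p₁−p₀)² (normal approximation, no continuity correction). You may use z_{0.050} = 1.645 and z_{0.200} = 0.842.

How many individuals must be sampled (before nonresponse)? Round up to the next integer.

n = [z_{α/2}·√(p₀q₀) + z_β·√(p₁q₁)]² / (p₁ − p₀)²
  = [1.645·√(0.21·0.79) + 0.842·√(0.37·0.63)]² / (0.16)²
  = [1.645·0.4073 + 0.842·0.4828]² / 0.0256
  = [1.0765]² / 0.0256
  = 45.27
Adjust for 56% response: 45.27 / 0.56 = 80.84.
Round up → n = 81.

n = 81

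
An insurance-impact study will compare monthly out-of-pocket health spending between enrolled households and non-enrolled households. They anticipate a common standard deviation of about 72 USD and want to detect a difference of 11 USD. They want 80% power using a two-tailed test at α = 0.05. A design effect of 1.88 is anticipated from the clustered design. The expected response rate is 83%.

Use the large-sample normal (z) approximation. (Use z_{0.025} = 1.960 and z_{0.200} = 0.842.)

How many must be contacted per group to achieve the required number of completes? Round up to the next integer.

n = (z_{α/2} + z_β)² · (σ₁² + σ₂²) / δ²
  = (1.960 + 0.842)² · (2·72² = 10368) / 11²
  = 7.8512 · 10368 / 121
  = 672.74
Design effect: 1.88 × 672.74 = 1264.75.
Adjust for 83% response: 1264.75 / 0.83 = 1523.79.
Round up → n = 1524 per group.

n = 1524 per group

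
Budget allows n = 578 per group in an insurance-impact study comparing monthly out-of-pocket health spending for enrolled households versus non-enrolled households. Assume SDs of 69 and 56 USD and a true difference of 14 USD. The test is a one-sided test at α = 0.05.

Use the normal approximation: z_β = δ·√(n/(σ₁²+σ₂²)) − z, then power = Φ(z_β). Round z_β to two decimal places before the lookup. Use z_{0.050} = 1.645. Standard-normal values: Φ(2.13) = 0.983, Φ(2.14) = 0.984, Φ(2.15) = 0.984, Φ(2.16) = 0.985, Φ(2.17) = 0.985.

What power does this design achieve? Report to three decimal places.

Power ≈ 0.984

z_β = δ·√(n/(σ₁²+σ₂²)) − z_α
    = 14 · √(578/7897) − 1.645
    = 14 · 0.27054 − 1.645
    = 3.7876 − 1.645 = 2.1426 → 2.14
Power = Φ(2.14) = 0.984.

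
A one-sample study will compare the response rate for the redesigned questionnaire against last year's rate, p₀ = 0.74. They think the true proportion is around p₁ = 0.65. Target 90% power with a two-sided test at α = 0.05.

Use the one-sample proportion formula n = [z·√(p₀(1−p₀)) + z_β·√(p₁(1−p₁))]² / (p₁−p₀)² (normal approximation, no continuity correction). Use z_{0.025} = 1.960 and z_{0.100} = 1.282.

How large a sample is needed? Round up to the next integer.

n = 268

n = [z_{α/2}·√(p₀q₀) + z_β·√(p₁q₁)]² / (p₁ − p₀)²
  = [1.960·√(0.74·0.26) + 1.282·√(0.65·0.35)]² / (-0.09)²
  = [1.960·0.4386 + 1.282·0.4770]² / 0.0081
  = [1.4712]² / 0.0081
  = 267.21
Round up → n = 268.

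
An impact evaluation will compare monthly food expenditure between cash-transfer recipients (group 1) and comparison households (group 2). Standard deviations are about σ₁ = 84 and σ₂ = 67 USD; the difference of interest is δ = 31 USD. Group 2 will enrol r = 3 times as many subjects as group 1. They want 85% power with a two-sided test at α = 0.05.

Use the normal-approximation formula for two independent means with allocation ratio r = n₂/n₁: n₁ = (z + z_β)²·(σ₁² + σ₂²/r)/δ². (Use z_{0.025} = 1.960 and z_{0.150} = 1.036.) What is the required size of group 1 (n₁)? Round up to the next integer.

n₁ = 80

n₁ = (z_{α/2} + z_β)² · (σ₁² + σ₂²/r) / δ²
   = (1.960 + 1.036)² · (84² + 67²/3) / 31²
   = 8.9760 · (7056 + 1496.3) / 961
   = 8.9760 · 8552.3 / 961
   = 79.88
Round up → n₁ = 80; n₂ = r·n₁ = 3 × 80 = 240.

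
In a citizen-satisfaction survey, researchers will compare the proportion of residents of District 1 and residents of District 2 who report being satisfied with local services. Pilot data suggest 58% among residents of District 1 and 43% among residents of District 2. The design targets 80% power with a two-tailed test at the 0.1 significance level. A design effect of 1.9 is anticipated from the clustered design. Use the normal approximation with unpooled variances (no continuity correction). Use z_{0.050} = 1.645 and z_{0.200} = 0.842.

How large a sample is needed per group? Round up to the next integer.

n = (z_{α/2} + z_β)² · [p₁(1−p₁) + p₂(1−p₂)] / (p₁ − p₂)²
  = (1.645 + 0.842)² · (0.58·0.42 + 0.43·0.57) / (0.15)²
  = (2.487)² · (0.2436 + 0.2451) / 0.0225
  = 6.1852 · 0.4887 / 0.0225
  = 134.34
Design effect: 1.9 × 134.34 = 255.25.
Round up → n = 256 per group.

n = 256 per group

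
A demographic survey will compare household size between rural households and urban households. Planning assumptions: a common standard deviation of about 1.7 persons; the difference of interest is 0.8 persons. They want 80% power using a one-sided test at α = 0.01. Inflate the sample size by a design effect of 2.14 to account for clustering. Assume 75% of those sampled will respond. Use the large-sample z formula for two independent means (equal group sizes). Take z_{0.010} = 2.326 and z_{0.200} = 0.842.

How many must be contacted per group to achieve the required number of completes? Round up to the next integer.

n = 259 per group

n = (z_α + z_β)² · (σ₁² + σ₂²) / δ²
  = (2.326 + 0.842)² · (2·1.7² = 5.78) / 0.8²
  = 10.0362 · 5.78 / 0.64
  = 90.64
Design effect: 2.14 × 90.64 = 193.97.
Adjust for 75% response: 193.97 / 0.75 = 258.63.
Round up → n = 259 per group.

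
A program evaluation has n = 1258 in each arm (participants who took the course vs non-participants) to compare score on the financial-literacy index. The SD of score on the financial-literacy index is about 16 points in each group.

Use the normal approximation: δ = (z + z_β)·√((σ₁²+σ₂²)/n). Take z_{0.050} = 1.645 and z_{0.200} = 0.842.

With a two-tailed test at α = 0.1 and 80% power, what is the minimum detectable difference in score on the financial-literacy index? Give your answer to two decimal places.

Minimum detectable difference ≈ 1.59 points

δ = (z_{α/2} + z_β) · √((σ₁²+σ₂²)/n)
  = (1.645 + 0.842) · √(512/1258)
  = 2.487 · √0.407
  = 2.487 · 0.6380
  = 1.5866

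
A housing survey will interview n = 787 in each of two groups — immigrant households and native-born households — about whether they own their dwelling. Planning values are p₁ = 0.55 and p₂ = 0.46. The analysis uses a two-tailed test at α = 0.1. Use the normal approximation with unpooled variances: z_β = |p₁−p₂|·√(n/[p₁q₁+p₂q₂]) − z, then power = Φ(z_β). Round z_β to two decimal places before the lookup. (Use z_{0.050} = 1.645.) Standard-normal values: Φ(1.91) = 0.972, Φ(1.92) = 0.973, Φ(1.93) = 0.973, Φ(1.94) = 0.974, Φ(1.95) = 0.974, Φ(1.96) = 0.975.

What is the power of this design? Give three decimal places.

z_β = |p₁−p₂|·√(n/[p₁q₁+p₂q₂]) − z_{α/2}
    = 0.09 · √(787/0.4959) − 1.645
    = 0.09 · 39.8373 − 1.645
    = 3.5854 − 1.645 = 1.9404 → 1.94
Power = Φ(1.94) = 0.974.

Power ≈ 0.974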